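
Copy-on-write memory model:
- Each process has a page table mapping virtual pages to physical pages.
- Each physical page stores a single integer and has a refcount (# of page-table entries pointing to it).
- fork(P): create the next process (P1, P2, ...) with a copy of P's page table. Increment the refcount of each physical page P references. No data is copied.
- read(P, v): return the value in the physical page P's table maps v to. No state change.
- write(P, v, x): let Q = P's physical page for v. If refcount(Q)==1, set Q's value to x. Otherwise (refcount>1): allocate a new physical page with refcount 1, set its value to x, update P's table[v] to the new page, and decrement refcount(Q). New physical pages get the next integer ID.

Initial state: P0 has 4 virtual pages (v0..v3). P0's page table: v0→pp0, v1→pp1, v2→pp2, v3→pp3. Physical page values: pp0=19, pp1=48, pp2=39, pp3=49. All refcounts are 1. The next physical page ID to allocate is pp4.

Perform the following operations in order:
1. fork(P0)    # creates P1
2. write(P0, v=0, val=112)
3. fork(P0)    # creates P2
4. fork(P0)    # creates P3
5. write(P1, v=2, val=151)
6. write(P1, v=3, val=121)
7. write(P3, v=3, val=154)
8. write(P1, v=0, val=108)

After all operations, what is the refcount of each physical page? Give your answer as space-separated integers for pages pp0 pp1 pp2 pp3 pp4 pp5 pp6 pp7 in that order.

Op 1: fork(P0) -> P1. 4 ppages; refcounts: pp0:2 pp1:2 pp2:2 pp3:2
Op 2: write(P0, v0, 112). refcount(pp0)=2>1 -> COPY to pp4. 5 ppages; refcounts: pp0:1 pp1:2 pp2:2 pp3:2 pp4:1
Op 3: fork(P0) -> P2. 5 ppages; refcounts: pp0:1 pp1:3 pp2:3 pp3:3 pp4:2
Op 4: fork(P0) -> P3. 5 ppages; refcounts: pp0:1 pp1:4 pp2:4 pp3:4 pp4:3
Op 5: write(P1, v2, 151). refcount(pp2)=4>1 -> COPY to pp5. 6 ppages; refcounts: pp0:1 pp1:4 pp2:3 pp3:4 pp4:3 pp5:1
Op 6: write(P1, v3, 121). refcount(pp3)=4>1 -> COPY to pp6. 7 ppages; refcounts: pp0:1 pp1:4 pp2:3 pp3:3 pp4:3 pp5:1 pp6:1
Op 7: write(P3, v3, 154). refcount(pp3)=3>1 -> COPY to pp7. 8 ppages; refcounts: pp0:1 pp1:4 pp2:3 pp3:2 pp4:3 pp5:1 pp6:1 pp7:1
Op 8: write(P1, v0, 108). refcount(pp0)=1 -> write in place. 8 ppages; refcounts: pp0:1 pp1:4 pp2:3 pp3:2 pp4:3 pp5:1 pp6:1 pp7:1

Answer: 1 4 3 2 3 1 1 1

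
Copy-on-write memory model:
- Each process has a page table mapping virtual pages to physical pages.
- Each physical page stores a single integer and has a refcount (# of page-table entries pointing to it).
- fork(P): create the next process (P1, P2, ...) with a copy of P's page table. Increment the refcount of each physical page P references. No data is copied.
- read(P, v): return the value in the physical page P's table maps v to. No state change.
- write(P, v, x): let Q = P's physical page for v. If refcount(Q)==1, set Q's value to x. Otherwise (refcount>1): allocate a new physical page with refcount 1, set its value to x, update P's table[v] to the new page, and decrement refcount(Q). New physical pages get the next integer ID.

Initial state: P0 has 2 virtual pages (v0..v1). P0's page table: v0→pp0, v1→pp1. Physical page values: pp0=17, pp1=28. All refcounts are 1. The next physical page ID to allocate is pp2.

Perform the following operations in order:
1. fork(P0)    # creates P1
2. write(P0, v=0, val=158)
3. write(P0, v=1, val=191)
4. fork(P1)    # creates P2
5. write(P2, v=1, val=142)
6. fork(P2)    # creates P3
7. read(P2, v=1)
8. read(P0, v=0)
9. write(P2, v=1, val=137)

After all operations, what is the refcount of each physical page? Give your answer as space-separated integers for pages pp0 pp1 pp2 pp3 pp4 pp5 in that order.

Op 1: fork(P0) -> P1. 2 ppages; refcounts: pp0:2 pp1:2
Op 2: write(P0, v0, 158). refcount(pp0)=2>1 -> COPY to pp2. 3 ppages; refcounts: pp0:1 pp1:2 pp2:1
Op 3: write(P0, v1, 191). refcount(pp1)=2>1 -> COPY to pp3. 4 ppages; refcounts: pp0:1 pp1:1 pp2:1 pp3:1
Op 4: fork(P1) -> P2. 4 ppages; refcounts: pp0:2 pp1:2 pp2:1 pp3:1
Op 5: write(P2, v1, 142). refcount(pp1)=2>1 -> COPY to pp4. 5 ppages; refcounts: pp0:2 pp1:1 pp2:1 pp3:1 pp4:1
Op 6: fork(P2) -> P3. 5 ppages; refcounts: pp0:3 pp1:1 pp2:1 pp3:1 pp4:2
Op 7: read(P2, v1) -> 142. No state change.
Op 8: read(P0, v0) -> 158. No state change.
Op 9: write(P2, v1, 137). refcount(pp4)=2>1 -> COPY to pp5. 6 ppages; refcounts: pp0:3 pp1:1 pp2:1 pp3:1 pp4:1 pp5:1

Answer: 3 1 1 1 1 1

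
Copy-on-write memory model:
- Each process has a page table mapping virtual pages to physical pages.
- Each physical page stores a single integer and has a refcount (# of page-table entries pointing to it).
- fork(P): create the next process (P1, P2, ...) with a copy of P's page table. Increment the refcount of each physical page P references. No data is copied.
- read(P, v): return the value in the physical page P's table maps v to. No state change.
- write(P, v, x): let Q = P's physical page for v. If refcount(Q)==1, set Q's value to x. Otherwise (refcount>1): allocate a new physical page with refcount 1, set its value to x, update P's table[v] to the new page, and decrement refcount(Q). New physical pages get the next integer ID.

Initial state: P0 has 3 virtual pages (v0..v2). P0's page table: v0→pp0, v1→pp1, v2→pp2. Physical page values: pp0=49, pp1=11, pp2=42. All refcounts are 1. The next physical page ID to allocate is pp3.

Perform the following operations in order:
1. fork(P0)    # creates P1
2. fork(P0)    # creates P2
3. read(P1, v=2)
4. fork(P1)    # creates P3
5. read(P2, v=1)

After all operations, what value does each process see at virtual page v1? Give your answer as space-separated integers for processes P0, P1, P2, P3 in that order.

Answer: 11 11 11 11

Derivation:
Op 1: fork(P0) -> P1. 3 ppages; refcounts: pp0:2 pp1:2 pp2:2
Op 2: fork(P0) -> P2. 3 ppages; refcounts: pp0:3 pp1:3 pp2:3
Op 3: read(P1, v2) -> 42. No state change.
Op 4: fork(P1) -> P3. 3 ppages; refcounts: pp0:4 pp1:4 pp2:4
Op 5: read(P2, v1) -> 11. No state change.
P0: v1 -> pp1 = 11
P1: v1 -> pp1 = 11
P2: v1 -> pp1 = 11
P3: v1 -> pp1 = 11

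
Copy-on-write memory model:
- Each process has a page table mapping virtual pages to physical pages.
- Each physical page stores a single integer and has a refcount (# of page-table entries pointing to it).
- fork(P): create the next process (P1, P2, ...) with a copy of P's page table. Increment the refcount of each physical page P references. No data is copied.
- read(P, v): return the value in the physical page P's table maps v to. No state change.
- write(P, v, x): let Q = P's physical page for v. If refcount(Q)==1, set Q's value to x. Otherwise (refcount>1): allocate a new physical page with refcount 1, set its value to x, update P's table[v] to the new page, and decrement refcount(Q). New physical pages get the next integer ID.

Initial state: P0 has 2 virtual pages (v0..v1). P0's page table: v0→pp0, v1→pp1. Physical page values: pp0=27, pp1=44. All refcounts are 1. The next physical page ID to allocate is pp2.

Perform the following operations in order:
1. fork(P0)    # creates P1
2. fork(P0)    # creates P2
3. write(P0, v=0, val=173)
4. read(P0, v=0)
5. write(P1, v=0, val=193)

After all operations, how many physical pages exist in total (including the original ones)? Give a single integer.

Op 1: fork(P0) -> P1. 2 ppages; refcounts: pp0:2 pp1:2
Op 2: fork(P0) -> P2. 2 ppages; refcounts: pp0:3 pp1:3
Op 3: write(P0, v0, 173). refcount(pp0)=3>1 -> COPY to pp2. 3 ppages; refcounts: pp0:2 pp1:3 pp2:1
Op 4: read(P0, v0) -> 173. No state change.
Op 5: write(P1, v0, 193). refcount(pp0)=2>1 -> COPY to pp3. 4 ppages; refcounts: pp0:1 pp1:3 pp2:1 pp3:1

Answer: 4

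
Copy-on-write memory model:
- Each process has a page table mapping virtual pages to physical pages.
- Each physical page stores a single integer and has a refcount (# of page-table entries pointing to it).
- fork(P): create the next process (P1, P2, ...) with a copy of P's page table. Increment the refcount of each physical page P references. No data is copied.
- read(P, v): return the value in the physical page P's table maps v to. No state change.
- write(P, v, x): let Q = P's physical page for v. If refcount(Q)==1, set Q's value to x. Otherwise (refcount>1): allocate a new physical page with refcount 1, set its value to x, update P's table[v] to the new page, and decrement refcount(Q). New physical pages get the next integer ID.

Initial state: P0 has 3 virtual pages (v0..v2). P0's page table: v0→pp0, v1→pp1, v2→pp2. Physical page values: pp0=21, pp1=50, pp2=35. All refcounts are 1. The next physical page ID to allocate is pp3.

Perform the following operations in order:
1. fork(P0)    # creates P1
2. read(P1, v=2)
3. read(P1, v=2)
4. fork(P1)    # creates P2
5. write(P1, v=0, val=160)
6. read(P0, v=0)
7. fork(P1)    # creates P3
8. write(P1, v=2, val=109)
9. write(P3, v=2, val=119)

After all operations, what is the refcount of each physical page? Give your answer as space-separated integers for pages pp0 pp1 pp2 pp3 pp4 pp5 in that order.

Op 1: fork(P0) -> P1. 3 ppages; refcounts: pp0:2 pp1:2 pp2:2
Op 2: read(P1, v2) -> 35. No state change.
Op 3: read(P1, v2) -> 35. No state change.
Op 4: fork(P1) -> P2. 3 ppages; refcounts: pp0:3 pp1:3 pp2:3
Op 5: write(P1, v0, 160). refcount(pp0)=3>1 -> COPY to pp3. 4 ppages; refcounts: pp0:2 pp1:3 pp2:3 pp3:1
Op 6: read(P0, v0) -> 21. No state change.
Op 7: fork(P1) -> P3. 4 ppages; refcounts: pp0:2 pp1:4 pp2:4 pp3:2
Op 8: write(P1, v2, 109). refcount(pp2)=4>1 -> COPY to pp4. 5 ppages; refcounts: pp0:2 pp1:4 pp2:3 pp3:2 pp4:1
Op 9: write(P3, v2, 119). refcount(pp2)=3>1 -> COPY to pp5. 6 ppages; refcounts: pp0:2 pp1:4 pp2:2 pp3:2 pp4:1 pp5:1

Answer: 2 4 2 2 1 1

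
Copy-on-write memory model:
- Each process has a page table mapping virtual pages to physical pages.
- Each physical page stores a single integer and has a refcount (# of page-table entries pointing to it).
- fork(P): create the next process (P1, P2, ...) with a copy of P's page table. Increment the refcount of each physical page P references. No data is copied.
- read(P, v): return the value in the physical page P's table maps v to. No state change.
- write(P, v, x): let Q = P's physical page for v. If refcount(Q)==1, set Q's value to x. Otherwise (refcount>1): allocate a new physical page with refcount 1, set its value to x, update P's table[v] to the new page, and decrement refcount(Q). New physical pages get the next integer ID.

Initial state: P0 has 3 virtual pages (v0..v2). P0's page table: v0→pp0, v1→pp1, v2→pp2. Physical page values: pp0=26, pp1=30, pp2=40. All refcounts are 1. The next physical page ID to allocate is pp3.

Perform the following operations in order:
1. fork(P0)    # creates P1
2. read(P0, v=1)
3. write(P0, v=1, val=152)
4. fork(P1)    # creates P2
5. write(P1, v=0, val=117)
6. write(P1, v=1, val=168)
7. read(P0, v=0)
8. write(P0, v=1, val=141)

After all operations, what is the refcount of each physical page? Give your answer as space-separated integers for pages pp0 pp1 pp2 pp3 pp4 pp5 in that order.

Op 1: fork(P0) -> P1. 3 ppages; refcounts: pp0:2 pp1:2 pp2:2
Op 2: read(P0, v1) -> 30. No state change.
Op 3: write(P0, v1, 152). refcount(pp1)=2>1 -> COPY to pp3. 4 ppages; refcounts: pp0:2 pp1:1 pp2:2 pp3:1
Op 4: fork(P1) -> P2. 4 ppages; refcounts: pp0:3 pp1:2 pp2:3 pp3:1
Op 5: write(P1, v0, 117). refcount(pp0)=3>1 -> COPY to pp4. 5 ppages; refcounts: pp0:2 pp1:2 pp2:3 pp3:1 pp4:1
Op 6: write(P1, v1, 168). refcount(pp1)=2>1 -> COPY to pp5. 6 ppages; refcounts: pp0:2 pp1:1 pp2:3 pp3:1 pp4:1 pp5:1
Op 7: read(P0, v0) -> 26. No state change.
Op 8: write(P0, v1, 141). refcount(pp3)=1 -> write in place. 6 ppages; refcounts: pp0:2 pp1:1 pp2:3 pp3:1 pp4:1 pp5:1

Answer: 2 1 3 1 1 1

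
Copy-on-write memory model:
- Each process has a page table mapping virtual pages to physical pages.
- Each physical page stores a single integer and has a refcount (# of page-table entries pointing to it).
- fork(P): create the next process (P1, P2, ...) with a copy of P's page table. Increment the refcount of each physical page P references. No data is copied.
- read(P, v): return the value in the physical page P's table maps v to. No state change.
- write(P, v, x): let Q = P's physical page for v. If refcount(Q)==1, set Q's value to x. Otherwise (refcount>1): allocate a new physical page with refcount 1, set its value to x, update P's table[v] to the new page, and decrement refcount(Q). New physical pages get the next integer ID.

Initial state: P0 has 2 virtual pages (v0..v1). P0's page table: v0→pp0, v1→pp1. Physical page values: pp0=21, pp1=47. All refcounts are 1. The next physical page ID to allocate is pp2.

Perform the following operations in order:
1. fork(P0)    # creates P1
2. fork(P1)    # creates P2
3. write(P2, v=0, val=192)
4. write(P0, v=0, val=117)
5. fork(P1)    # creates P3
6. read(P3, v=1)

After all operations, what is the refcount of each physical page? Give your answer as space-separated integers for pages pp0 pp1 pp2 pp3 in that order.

Answer: 2 4 1 1

Derivation:
Op 1: fork(P0) -> P1. 2 ppages; refcounts: pp0:2 pp1:2
Op 2: fork(P1) -> P2. 2 ppages; refcounts: pp0:3 pp1:3
Op 3: write(P2, v0, 192). refcount(pp0)=3>1 -> COPY to pp2. 3 ppages; refcounts: pp0:2 pp1:3 pp2:1
Op 4: write(P0, v0, 117). refcount(pp0)=2>1 -> COPY to pp3. 4 ppages; refcounts: pp0:1 pp1:3 pp2:1 pp3:1
Op 5: fork(P1) -> P3. 4 ppages; refcounts: pp0:2 pp1:4 pp2:1 pp3:1
Op 6: read(P3, v1) -> 47. No state change.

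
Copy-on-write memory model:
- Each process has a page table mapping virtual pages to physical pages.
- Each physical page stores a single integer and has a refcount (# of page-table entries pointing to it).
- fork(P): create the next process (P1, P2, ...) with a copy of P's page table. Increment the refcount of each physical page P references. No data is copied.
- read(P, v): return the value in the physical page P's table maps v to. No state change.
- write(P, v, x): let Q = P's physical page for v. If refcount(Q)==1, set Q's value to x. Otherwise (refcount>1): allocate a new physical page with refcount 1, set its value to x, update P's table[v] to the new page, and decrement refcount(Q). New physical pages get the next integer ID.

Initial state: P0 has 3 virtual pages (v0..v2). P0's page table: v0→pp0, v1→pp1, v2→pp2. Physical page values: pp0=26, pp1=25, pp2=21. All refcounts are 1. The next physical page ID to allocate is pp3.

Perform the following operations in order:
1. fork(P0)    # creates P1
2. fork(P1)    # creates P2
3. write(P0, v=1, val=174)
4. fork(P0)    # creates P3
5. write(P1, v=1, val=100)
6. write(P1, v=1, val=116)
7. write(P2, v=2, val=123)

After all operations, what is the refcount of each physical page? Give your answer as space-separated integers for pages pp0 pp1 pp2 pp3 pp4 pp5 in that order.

Op 1: fork(P0) -> P1. 3 ppages; refcounts: pp0:2 pp1:2 pp2:2
Op 2: fork(P1) -> P2. 3 ppages; refcounts: pp0:3 pp1:3 pp2:3
Op 3: write(P0, v1, 174). refcount(pp1)=3>1 -> COPY to pp3. 4 ppages; refcounts: pp0:3 pp1:2 pp2:3 pp3:1
Op 4: fork(P0) -> P3. 4 ppages; refcounts: pp0:4 pp1:2 pp2:4 pp3:2
Op 5: write(P1, v1, 100). refcount(pp1)=2>1 -> COPY to pp4. 5 ppages; refcounts: pp0:4 pp1:1 pp2:4 pp3:2 pp4:1
Op 6: write(P1, v1, 116). refcount(pp4)=1 -> write in place. 5 ppages; refcounts: pp0:4 pp1:1 pp2:4 pp3:2 pp4:1
Op 7: write(P2, v2, 123). refcount(pp2)=4>1 -> COPY to pp5. 6 ppages; refcounts: pp0:4 pp1:1 pp2:3 pp3:2 pp4:1 pp5:1

Answer: 4 1 3 2 1 1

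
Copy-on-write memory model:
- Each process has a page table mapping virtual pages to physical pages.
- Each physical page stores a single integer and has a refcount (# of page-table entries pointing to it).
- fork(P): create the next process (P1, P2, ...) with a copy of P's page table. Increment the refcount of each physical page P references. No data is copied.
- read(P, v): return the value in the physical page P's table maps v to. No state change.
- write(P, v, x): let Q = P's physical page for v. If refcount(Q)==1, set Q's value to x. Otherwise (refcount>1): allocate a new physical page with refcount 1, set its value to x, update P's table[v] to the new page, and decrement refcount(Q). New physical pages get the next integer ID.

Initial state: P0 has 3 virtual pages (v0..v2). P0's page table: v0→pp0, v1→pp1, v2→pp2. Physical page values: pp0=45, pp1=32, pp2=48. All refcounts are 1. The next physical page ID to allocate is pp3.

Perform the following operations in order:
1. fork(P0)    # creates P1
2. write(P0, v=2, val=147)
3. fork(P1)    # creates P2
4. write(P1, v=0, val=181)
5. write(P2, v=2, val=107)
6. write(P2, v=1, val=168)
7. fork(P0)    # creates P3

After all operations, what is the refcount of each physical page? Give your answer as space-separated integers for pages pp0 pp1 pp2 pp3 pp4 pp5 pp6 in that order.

Answer: 3 3 1 2 1 1 1

Derivation:
Op 1: fork(P0) -> P1. 3 ppages; refcounts: pp0:2 pp1:2 pp2:2
Op 2: write(P0, v2, 147). refcount(pp2)=2>1 -> COPY to pp3. 4 ppages; refcounts: pp0:2 pp1:2 pp2:1 pp3:1
Op 3: fork(P1) -> P2. 4 ppages; refcounts: pp0:3 pp1:3 pp2:2 pp3:1
Op 4: write(P1, v0, 181). refcount(pp0)=3>1 -> COPY to pp4. 5 ppages; refcounts: pp0:2 pp1:3 pp2:2 pp3:1 pp4:1
Op 5: write(P2, v2, 107). refcount(pp2)=2>1 -> COPY to pp5. 6 ppages; refcounts: pp0:2 pp1:3 pp2:1 pp3:1 pp4:1 pp5:1
Op 6: write(P2, v1, 168). refcount(pp1)=3>1 -> COPY to pp6. 7 ppages; refcounts: pp0:2 pp1:2 pp2:1 pp3:1 pp4:1 pp5:1 pp6:1
Op 7: fork(P0) -> P3. 7 ppages; refcounts: pp0:3 pp1:3 pp2:1 pp3:2 pp4:1 pp5:1 pp6:1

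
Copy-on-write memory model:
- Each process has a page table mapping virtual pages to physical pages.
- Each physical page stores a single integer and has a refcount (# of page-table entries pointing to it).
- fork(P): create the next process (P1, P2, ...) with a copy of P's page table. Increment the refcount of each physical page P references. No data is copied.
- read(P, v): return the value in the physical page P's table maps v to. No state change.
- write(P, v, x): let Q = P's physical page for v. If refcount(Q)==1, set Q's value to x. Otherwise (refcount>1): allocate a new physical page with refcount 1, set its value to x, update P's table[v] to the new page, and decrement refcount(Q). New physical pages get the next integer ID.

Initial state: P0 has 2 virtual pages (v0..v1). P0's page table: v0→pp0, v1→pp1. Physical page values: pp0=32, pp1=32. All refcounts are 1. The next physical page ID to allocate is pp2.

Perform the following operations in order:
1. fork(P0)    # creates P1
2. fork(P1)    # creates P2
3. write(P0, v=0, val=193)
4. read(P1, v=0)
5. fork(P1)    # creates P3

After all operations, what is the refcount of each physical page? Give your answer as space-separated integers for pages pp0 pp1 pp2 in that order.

Op 1: fork(P0) -> P1. 2 ppages; refcounts: pp0:2 pp1:2
Op 2: fork(P1) -> P2. 2 ppages; refcounts: pp0:3 pp1:3
Op 3: write(P0, v0, 193). refcount(pp0)=3>1 -> COPY to pp2. 3 ppages; refcounts: pp0:2 pp1:3 pp2:1
Op 4: read(P1, v0) -> 32. No state change.
Op 5: fork(P1) -> P3. 3 ppages; refcounts: pp0:3 pp1:4 pp2:1

Answer: 3 4 1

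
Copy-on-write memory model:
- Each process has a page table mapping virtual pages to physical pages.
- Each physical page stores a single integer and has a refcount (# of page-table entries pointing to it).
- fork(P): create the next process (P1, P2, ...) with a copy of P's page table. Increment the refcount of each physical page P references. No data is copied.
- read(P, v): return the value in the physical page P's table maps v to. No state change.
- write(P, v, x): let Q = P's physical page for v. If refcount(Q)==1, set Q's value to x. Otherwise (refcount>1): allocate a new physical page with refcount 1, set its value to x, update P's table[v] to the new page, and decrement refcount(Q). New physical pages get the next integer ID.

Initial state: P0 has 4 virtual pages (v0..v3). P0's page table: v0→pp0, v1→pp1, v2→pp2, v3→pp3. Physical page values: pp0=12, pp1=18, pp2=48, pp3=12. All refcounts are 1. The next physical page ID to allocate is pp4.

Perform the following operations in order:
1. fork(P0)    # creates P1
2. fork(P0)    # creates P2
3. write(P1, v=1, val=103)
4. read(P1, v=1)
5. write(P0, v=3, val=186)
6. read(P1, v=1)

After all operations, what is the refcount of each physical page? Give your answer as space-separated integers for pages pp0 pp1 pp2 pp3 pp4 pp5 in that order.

Answer: 3 2 3 2 1 1

Derivation:
Op 1: fork(P0) -> P1. 4 ppages; refcounts: pp0:2 pp1:2 pp2:2 pp3:2
Op 2: fork(P0) -> P2. 4 ppages; refcounts: pp0:3 pp1:3 pp2:3 pp3:3
Op 3: write(P1, v1, 103). refcount(pp1)=3>1 -> COPY to pp4. 5 ppages; refcounts: pp0:3 pp1:2 pp2:3 pp3:3 pp4:1
Op 4: read(P1, v1) -> 103. No state change.
Op 5: write(P0, v3, 186). refcount(pp3)=3>1 -> COPY to pp5. 6 ppages; refcounts: pp0:3 pp1:2 pp2:3 pp3:2 pp4:1 pp5:1
Op 6: read(P1, v1) -> 103. No state change.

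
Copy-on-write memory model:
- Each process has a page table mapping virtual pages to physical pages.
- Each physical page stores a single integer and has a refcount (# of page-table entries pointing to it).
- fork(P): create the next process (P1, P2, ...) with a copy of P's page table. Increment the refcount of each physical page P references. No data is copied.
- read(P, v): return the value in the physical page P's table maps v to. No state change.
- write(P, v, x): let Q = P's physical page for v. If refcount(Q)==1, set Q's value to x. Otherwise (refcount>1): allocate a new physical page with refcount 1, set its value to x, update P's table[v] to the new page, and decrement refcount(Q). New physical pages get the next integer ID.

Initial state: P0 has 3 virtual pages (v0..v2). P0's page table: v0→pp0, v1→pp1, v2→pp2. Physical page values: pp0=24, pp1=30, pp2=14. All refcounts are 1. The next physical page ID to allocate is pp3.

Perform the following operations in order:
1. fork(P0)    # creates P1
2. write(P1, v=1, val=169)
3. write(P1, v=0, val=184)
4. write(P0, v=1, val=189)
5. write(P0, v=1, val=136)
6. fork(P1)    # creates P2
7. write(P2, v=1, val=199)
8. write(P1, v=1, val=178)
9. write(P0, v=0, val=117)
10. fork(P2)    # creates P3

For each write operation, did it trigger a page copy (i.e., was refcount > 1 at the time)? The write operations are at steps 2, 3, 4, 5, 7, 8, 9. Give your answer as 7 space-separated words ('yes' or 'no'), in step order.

Op 1: fork(P0) -> P1. 3 ppages; refcounts: pp0:2 pp1:2 pp2:2
Op 2: write(P1, v1, 169). refcount(pp1)=2>1 -> COPY to pp3. 4 ppages; refcounts: pp0:2 pp1:1 pp2:2 pp3:1
Op 3: write(P1, v0, 184). refcount(pp0)=2>1 -> COPY to pp4. 5 ppages; refcounts: pp0:1 pp1:1 pp2:2 pp3:1 pp4:1
Op 4: write(P0, v1, 189). refcount(pp1)=1 -> write in place. 5 ppages; refcounts: pp0:1 pp1:1 pp2:2 pp3:1 pp4:1
Op 5: write(P0, v1, 136). refcount(pp1)=1 -> write in place. 5 ppages; refcounts: pp0:1 pp1:1 pp2:2 pp3:1 pp4:1
Op 6: fork(P1) -> P2. 5 ppages; refcounts: pp0:1 pp1:1 pp2:3 pp3:2 pp4:2
Op 7: write(P2, v1, 199). refcount(pp3)=2>1 -> COPY to pp5. 6 ppages; refcounts: pp0:1 pp1:1 pp2:3 pp3:1 pp4:2 pp5:1
Op 8: write(P1, v1, 178). refcount(pp3)=1 -> write in place. 6 ppages; refcounts: pp0:1 pp1:1 pp2:3 pp3:1 pp4:2 pp5:1
Op 9: write(P0, v0, 117). refcount(pp0)=1 -> write in place. 6 ppages; refcounts: pp0:1 pp1:1 pp2:3 pp3:1 pp4:2 pp5:1
Op 10: fork(P2) -> P3. 6 ppages; refcounts: pp0:1 pp1:1 pp2:4 pp3:1 pp4:3 pp5:2

yes yes no no yes no no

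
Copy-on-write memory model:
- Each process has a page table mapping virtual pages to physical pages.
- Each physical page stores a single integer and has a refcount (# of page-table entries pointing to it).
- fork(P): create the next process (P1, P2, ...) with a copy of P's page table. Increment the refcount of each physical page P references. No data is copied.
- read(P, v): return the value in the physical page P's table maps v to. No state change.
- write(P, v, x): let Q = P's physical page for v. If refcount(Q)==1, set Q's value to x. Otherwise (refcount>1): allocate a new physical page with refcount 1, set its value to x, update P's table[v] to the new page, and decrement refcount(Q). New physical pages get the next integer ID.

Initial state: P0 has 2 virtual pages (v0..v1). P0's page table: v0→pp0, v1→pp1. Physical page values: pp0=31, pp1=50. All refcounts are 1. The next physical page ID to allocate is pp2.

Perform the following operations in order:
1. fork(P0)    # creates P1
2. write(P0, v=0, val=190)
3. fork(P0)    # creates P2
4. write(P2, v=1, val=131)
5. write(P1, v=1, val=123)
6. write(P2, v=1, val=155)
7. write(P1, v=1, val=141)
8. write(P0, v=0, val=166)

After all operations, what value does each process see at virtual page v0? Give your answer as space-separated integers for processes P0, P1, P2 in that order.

Answer: 166 31 190

Derivation:
Op 1: fork(P0) -> P1. 2 ppages; refcounts: pp0:2 pp1:2
Op 2: write(P0, v0, 190). refcount(pp0)=2>1 -> COPY to pp2. 3 ppages; refcounts: pp0:1 pp1:2 pp2:1
Op 3: fork(P0) -> P2. 3 ppages; refcounts: pp0:1 pp1:3 pp2:2
Op 4: write(P2, v1, 131). refcount(pp1)=3>1 -> COPY to pp3. 4 ppages; refcounts: pp0:1 pp1:2 pp2:2 pp3:1
Op 5: write(P1, v1, 123). refcount(pp1)=2>1 -> COPY to pp4. 5 ppages; refcounts: pp0:1 pp1:1 pp2:2 pp3:1 pp4:1
Op 6: write(P2, v1, 155). refcount(pp3)=1 -> write in place. 5 ppages; refcounts: pp0:1 pp1:1 pp2:2 pp3:1 pp4:1
Op 7: write(P1, v1, 141). refcount(pp4)=1 -> write in place. 5 ppages; refcounts: pp0:1 pp1:1 pp2:2 pp3:1 pp4:1
Op 8: write(P0, v0, 166). refcount(pp2)=2>1 -> COPY to pp5. 6 ppages; refcounts: pp0:1 pp1:1 pp2:1 pp3:1 pp4:1 pp5:1
P0: v0 -> pp5 = 166
P1: v0 -> pp0 = 31
P2: v0 -> pp2 = 190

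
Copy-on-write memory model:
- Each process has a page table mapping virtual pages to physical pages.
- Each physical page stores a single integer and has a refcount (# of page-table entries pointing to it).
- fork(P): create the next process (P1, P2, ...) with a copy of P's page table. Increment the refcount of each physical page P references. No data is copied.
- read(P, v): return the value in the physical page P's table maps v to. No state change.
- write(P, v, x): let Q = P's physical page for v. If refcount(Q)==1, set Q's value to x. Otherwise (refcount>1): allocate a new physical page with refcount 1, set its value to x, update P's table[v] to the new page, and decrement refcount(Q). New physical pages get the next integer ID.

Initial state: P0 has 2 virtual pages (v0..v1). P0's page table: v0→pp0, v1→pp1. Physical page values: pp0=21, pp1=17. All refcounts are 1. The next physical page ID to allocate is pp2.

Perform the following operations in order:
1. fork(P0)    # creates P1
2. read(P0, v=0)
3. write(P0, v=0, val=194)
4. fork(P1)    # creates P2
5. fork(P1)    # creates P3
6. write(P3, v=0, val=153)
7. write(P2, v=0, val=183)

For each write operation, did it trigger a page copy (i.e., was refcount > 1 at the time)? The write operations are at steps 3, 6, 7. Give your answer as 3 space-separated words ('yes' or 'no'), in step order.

Op 1: fork(P0) -> P1. 2 ppages; refcounts: pp0:2 pp1:2
Op 2: read(P0, v0) -> 21. No state change.
Op 3: write(P0, v0, 194). refcount(pp0)=2>1 -> COPY to pp2. 3 ppages; refcounts: pp0:1 pp1:2 pp2:1
Op 4: fork(P1) -> P2. 3 ppages; refcounts: pp0:2 pp1:3 pp2:1
Op 5: fork(P1) -> P3. 3 ppages; refcounts: pp0:3 pp1:4 pp2:1
Op 6: write(P3, v0, 153). refcount(pp0)=3>1 -> COPY to pp3. 4 ppages; refcounts: pp0:2 pp1:4 pp2:1 pp3:1
Op 7: write(P2, v0, 183). refcount(pp0)=2>1 -> COPY to pp4. 5 ppages; refcounts: pp0:1 pp1:4 pp2:1 pp3:1 pp4:1

yes yes yes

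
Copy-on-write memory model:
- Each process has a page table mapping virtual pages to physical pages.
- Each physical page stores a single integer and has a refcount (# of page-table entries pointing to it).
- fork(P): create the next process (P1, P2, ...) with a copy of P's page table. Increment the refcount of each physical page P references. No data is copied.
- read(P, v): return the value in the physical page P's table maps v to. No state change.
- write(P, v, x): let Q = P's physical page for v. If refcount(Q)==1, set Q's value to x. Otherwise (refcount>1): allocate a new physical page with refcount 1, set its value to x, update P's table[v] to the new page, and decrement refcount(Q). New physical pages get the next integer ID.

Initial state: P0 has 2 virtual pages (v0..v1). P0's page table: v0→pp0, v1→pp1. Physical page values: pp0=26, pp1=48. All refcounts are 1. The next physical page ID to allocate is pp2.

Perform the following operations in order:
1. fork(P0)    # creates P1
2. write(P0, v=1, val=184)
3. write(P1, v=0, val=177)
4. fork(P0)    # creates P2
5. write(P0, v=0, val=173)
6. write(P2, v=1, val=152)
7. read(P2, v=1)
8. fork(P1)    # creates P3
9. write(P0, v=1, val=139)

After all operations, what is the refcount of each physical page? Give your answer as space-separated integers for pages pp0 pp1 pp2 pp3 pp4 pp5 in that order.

Answer: 1 2 1 2 1 1

Derivation:
Op 1: fork(P0) -> P1. 2 ppages; refcounts: pp0:2 pp1:2
Op 2: write(P0, v1, 184). refcount(pp1)=2>1 -> COPY to pp2. 3 ppages; refcounts: pp0:2 pp1:1 pp2:1
Op 3: write(P1, v0, 177). refcount(pp0)=2>1 -> COPY to pp3. 4 ppages; refcounts: pp0:1 pp1:1 pp2:1 pp3:1
Op 4: fork(P0) -> P2. 4 ppages; refcounts: pp0:2 pp1:1 pp2:2 pp3:1
Op 5: write(P0, v0, 173). refcount(pp0)=2>1 -> COPY to pp4. 5 ppages; refcounts: pp0:1 pp1:1 pp2:2 pp3:1 pp4:1
Op 6: write(P2, v1, 152). refcount(pp2)=2>1 -> COPY to pp5. 6 ppages; refcounts: pp0:1 pp1:1 pp2:1 pp3:1 pp4:1 pp5:1
Op 7: read(P2, v1) -> 152. No state change.
Op 8: fork(P1) -> P3. 6 ppages; refcounts: pp0:1 pp1:2 pp2:1 pp3:2 pp4:1 pp5:1
Op 9: write(P0, v1, 139). refcount(pp2)=1 -> write in place. 6 ppages; refcounts: pp0:1 pp1:2 pp2:1 pp3:2 pp4:1 pp5:1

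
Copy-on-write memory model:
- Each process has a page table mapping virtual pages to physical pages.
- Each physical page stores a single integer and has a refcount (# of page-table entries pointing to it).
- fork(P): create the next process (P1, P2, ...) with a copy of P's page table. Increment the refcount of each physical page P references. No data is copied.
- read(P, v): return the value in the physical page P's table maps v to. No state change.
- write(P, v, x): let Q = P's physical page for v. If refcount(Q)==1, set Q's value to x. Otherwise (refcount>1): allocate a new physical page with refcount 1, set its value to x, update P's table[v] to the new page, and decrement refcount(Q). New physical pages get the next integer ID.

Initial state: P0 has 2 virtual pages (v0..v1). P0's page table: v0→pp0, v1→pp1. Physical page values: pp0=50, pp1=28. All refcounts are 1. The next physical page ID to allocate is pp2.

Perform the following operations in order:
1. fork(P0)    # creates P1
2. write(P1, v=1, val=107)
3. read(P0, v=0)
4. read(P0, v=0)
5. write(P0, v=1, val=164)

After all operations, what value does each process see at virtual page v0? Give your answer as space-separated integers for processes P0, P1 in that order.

Op 1: fork(P0) -> P1. 2 ppages; refcounts: pp0:2 pp1:2
Op 2: write(P1, v1, 107). refcount(pp1)=2>1 -> COPY to pp2. 3 ppages; refcounts: pp0:2 pp1:1 pp2:1
Op 3: read(P0, v0) -> 50. No state change.
Op 4: read(P0, v0) -> 50. No state change.
Op 5: write(P0, v1, 164). refcount(pp1)=1 -> write in place. 3 ppages; refcounts: pp0:2 pp1:1 pp2:1
P0: v0 -> pp0 = 50
P1: v0 -> pp0 = 50

Answer: 50 50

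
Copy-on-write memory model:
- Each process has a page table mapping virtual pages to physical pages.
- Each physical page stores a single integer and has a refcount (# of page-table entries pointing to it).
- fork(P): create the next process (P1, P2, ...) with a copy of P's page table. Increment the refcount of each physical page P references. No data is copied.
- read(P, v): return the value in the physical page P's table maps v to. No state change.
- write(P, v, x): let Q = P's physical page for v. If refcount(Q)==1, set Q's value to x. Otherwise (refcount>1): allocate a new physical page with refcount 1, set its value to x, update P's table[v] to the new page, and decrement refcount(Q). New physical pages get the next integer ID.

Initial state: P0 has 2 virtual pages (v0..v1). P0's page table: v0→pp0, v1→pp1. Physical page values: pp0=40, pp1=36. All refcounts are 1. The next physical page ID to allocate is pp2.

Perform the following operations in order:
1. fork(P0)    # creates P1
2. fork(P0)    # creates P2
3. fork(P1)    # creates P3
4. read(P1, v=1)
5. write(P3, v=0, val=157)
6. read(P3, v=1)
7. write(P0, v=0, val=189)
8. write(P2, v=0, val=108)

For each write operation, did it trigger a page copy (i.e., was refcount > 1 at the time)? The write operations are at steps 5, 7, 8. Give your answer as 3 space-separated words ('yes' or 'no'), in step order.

Op 1: fork(P0) -> P1. 2 ppages; refcounts: pp0:2 pp1:2
Op 2: fork(P0) -> P2. 2 ppages; refcounts: pp0:3 pp1:3
Op 3: fork(P1) -> P3. 2 ppages; refcounts: pp0:4 pp1:4
Op 4: read(P1, v1) -> 36. No state change.
Op 5: write(P3, v0, 157). refcount(pp0)=4>1 -> COPY to pp2. 3 ppages; refcounts: pp0:3 pp1:4 pp2:1
Op 6: read(P3, v1) -> 36. No state change.
Op 7: write(P0, v0, 189). refcount(pp0)=3>1 -> COPY to pp3. 4 ppages; refcounts: pp0:2 pp1:4 pp2:1 pp3:1
Op 8: write(P2, v0, 108). refcount(pp0)=2>1 -> COPY to pp4. 5 ppages; refcounts: pp0:1 pp1:4 pp2:1 pp3:1 pp4:1

yes yes yes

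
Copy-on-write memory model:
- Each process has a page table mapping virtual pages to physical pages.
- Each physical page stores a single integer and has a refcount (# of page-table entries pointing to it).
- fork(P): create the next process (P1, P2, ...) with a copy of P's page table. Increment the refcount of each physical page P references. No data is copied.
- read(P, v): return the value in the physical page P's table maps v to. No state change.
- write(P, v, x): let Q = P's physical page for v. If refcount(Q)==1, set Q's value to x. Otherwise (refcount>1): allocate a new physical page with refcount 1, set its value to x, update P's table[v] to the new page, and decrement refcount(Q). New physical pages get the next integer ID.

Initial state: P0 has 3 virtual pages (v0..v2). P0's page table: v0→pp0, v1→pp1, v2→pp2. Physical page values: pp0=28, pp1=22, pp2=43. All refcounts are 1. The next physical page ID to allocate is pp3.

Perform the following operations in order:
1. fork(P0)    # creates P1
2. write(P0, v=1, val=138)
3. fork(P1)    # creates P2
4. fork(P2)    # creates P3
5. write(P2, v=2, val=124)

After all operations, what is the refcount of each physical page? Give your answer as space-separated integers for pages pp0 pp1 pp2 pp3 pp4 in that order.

Answer: 4 3 3 1 1

Derivation:
Op 1: fork(P0) -> P1. 3 ppages; refcounts: pp0:2 pp1:2 pp2:2
Op 2: write(P0, v1, 138). refcount(pp1)=2>1 -> COPY to pp3. 4 ppages; refcounts: pp0:2 pp1:1 pp2:2 pp3:1
Op 3: fork(P1) -> P2. 4 ppages; refcounts: pp0:3 pp1:2 pp2:3 pp3:1
Op 4: fork(P2) -> P3. 4 ppages; refcounts: pp0:4 pp1:3 pp2:4 pp3:1
Op 5: write(P2, v2, 124). refcount(pp2)=4>1 -> COPY to pp4. 5 ppages; refcounts: pp0:4 pp1:3 pp2:3 pp3:1 pp4:1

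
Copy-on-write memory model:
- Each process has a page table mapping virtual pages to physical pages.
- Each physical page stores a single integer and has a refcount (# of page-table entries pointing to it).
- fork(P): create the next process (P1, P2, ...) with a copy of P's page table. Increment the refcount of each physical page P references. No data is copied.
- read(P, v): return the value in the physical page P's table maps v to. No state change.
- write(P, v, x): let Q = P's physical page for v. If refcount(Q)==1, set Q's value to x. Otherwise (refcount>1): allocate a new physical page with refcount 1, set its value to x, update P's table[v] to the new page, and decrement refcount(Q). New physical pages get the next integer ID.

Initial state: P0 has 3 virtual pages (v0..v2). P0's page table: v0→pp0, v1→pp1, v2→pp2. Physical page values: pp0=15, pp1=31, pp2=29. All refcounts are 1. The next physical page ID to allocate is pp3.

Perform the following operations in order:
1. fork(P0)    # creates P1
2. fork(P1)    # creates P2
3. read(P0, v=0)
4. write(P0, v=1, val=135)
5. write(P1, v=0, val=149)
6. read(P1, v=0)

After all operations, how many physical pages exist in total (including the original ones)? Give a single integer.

Op 1: fork(P0) -> P1. 3 ppages; refcounts: pp0:2 pp1:2 pp2:2
Op 2: fork(P1) -> P2. 3 ppages; refcounts: pp0:3 pp1:3 pp2:3
Op 3: read(P0, v0) -> 15. No state change.
Op 4: write(P0, v1, 135). refcount(pp1)=3>1 -> COPY to pp3. 4 ppages; refcounts: pp0:3 pp1:2 pp2:3 pp3:1
Op 5: write(P1, v0, 149). refcount(pp0)=3>1 -> COPY to pp4. 5 ppages; refcounts: pp0:2 pp1:2 pp2:3 pp3:1 pp4:1
Op 6: read(P1, v0) -> 149. No state change.

Answer: 5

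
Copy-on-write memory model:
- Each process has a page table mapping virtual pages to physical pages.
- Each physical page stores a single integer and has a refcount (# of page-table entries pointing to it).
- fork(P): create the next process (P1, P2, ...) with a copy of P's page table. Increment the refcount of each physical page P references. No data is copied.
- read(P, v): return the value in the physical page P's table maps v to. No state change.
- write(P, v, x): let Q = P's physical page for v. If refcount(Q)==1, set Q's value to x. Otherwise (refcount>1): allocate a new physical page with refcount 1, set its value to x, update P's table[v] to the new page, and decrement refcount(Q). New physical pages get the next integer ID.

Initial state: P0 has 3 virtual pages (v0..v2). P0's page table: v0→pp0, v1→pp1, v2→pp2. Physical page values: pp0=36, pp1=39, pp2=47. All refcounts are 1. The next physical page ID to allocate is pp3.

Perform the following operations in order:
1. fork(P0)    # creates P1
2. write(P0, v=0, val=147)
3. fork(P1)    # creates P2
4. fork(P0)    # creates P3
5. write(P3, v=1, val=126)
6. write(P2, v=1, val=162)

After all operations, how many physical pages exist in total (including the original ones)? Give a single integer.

Op 1: fork(P0) -> P1. 3 ppages; refcounts: pp0:2 pp1:2 pp2:2
Op 2: write(P0, v0, 147). refcount(pp0)=2>1 -> COPY to pp3. 4 ppages; refcounts: pp0:1 pp1:2 pp2:2 pp3:1
Op 3: fork(P1) -> P2. 4 ppages; refcounts: pp0:2 pp1:3 pp2:3 pp3:1
Op 4: fork(P0) -> P3. 4 ppages; refcounts: pp0:2 pp1:4 pp2:4 pp3:2
Op 5: write(P3, v1, 126). refcount(pp1)=4>1 -> COPY to pp4. 5 ppages; refcounts: pp0:2 pp1:3 pp2:4 pp3:2 pp4:1
Op 6: write(P2, v1, 162). refcount(pp1)=3>1 -> COPY to pp5. 6 ppages; refcounts: pp0:2 pp1:2 pp2:4 pp3:2 pp4:1 pp5:1

Answer: 6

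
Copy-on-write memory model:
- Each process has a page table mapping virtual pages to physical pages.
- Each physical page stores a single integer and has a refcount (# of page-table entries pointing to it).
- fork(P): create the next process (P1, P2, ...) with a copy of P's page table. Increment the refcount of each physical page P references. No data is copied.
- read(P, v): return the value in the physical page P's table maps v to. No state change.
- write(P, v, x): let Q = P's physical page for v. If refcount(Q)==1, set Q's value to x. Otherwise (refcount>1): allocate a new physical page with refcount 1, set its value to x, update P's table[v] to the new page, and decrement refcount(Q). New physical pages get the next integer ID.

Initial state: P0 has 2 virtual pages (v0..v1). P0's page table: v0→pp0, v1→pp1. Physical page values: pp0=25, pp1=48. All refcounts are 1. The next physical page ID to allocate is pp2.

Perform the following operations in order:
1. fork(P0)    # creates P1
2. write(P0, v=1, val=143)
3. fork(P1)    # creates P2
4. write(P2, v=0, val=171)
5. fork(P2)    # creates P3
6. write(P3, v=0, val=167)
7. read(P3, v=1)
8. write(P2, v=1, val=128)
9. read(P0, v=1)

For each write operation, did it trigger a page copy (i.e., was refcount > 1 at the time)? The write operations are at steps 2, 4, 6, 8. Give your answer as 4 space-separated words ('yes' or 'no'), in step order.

Op 1: fork(P0) -> P1. 2 ppages; refcounts: pp0:2 pp1:2
Op 2: write(P0, v1, 143). refcount(pp1)=2>1 -> COPY to pp2. 3 ppages; refcounts: pp0:2 pp1:1 pp2:1
Op 3: fork(P1) -> P2. 3 ppages; refcounts: pp0:3 pp1:2 pp2:1
Op 4: write(P2, v0, 171). refcount(pp0)=3>1 -> COPY to pp3. 4 ppages; refcounts: pp0:2 pp1:2 pp2:1 pp3:1
Op 5: fork(P2) -> P3. 4 ppages; refcounts: pp0:2 pp1:3 pp2:1 pp3:2
Op 6: write(P3, v0, 167). refcount(pp3)=2>1 -> COPY to pp4. 5 ppages; refcounts: pp0:2 pp1:3 pp2:1 pp3:1 pp4:1
Op 7: read(P3, v1) -> 48. No state change.
Op 8: write(P2, v1, 128). refcount(pp1)=3>1 -> COPY to pp5. 6 ppages; refcounts: pp0:2 pp1:2 pp2:1 pp3:1 pp4:1 pp5:1
Op 9: read(P0, v1) -> 143. No state change.

yes yes yes yes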